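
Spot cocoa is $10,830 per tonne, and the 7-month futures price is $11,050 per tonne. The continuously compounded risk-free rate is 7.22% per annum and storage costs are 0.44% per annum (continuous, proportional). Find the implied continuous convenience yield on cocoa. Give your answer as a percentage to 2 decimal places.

F = S·e^((r+u−y)T) ⇒ (r+u−y) = ln(F/S)/T
ln(11050/10830) = 0.020110; /T ⇒ 0.034474
y = r + u − ln(F/S)/T = 0.0722 + 0.0044 − 0.034474 = 0.042126
y = 4.21%

4.21%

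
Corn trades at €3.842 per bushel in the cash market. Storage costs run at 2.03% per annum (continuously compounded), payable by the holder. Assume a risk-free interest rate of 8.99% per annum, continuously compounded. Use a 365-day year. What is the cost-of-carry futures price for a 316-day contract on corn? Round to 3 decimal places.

€4.227 per bushel

Net carry = r + u − y = 0.0899 + 0.0203 − 0.0000 = 0.1102
F = S·e^((r+u−y)T) = 3.842 · e^(0.1102 × 316/365) = 3.842 · e^0.095406
= 3.842 × 1.100105 = €4.227 per bushel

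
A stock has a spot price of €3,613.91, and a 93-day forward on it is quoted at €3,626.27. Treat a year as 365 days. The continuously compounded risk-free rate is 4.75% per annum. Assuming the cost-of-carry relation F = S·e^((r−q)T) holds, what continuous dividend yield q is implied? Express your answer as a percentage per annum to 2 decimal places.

3.41%

From F = S·e^((r−q)T): (r − q) = ln(F/S)/T
ln(3626.27/3613.91) = ln(1.003420) = 0.003414
(r − q) = 0.003414 / (93/365) = 0.013399
q = r − ln(F/S)/T = 0.0475 − 0.013399 = 0.034101
q = 3.41%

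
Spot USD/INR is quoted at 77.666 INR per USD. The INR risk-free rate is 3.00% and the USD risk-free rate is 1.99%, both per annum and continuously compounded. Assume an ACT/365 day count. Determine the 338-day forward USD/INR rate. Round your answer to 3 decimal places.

78.396

F = S·e^((r_INR − r_USD)T) = 77.666 · e^((0.0300 − 0.0199) × 338/365)
= 77.666 · e^0.009353 = 77.666 × 1.009397
F = 78.396 INR per USD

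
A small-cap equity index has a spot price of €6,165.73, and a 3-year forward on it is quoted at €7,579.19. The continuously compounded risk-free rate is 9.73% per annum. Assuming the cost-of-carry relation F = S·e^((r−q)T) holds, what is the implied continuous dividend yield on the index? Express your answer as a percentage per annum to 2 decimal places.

From F = S·e^((r−q)T): (r − q) = ln(F/S)/T
ln(7579.19/6165.73) = ln(1.229245) = 0.206400
(r − q) = 0.206400 / (3) = 0.068800
q = r − ln(F/S)/T = 0.0973 − 0.068800 = 0.028500
q = 2.85%

2.85%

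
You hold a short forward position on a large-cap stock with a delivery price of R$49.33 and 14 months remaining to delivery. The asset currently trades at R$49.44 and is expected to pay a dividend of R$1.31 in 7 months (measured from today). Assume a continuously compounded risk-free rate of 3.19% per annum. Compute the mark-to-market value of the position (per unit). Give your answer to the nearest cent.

-R$0.63

PV(remaining dividends) I = 1.31·e^(−0.0319·7/12) = 1.2858
Current forward F = (S − I)·e^(rT) = (49.44 − 1.2858)·e^(0.0319·14/12) = 48.1542 × 1.037918 = 49.9801
Value (long) = (F − K)·e^(−rT) = (49.9801 − 49.33) × 0.963467 = 0.6263
Short position value = −(long value) = -R$0.63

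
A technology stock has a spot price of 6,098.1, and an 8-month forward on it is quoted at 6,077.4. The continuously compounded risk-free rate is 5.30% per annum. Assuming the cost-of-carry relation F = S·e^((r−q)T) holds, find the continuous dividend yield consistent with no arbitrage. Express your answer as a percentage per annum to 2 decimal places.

From F = S·e^((r−q)T): (r − q) = ln(F/S)/T
ln(6077.4/6098.1) = ln(0.996606) = -0.003400
(r − q) = -0.003400 / (8/12) = -0.005100
q = r − ln(F/S)/T = 0.0530 + 0.005100 = 0.058100
q = 5.81%

5.81%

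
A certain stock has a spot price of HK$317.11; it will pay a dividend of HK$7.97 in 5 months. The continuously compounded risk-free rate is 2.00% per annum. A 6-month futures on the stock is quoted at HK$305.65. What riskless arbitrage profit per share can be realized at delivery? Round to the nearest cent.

PV(dividends) I = 7.97·e^(−0.0200·5/12) = 7.9039
Fair futures F* = (S − I)·e^(rT) = (317.11 − 7.9039)·e^0.010000 = 309.2061 × 1.010050 = 312.3136
Market HK$305.65 < fair 312.3136: forward underpriced → reverse cash-and-carry (short the stock, invest proceeds at r, pay the dividends, go long the forward).
Profit at T = |F_mkt − F*| = |305.65 − 312.3136| = HK$6.66 per share

HK$6.66 per share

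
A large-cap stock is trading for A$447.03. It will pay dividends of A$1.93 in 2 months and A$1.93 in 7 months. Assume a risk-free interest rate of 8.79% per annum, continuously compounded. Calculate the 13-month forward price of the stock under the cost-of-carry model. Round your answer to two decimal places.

PV(dividends) I = 1.93·e^(−0.0879·2/12) + 1.93·e^(−0.0879·7/12)
I = 1.9019 + 1.8335 = 3.7354
F = (S − I)·e^(rT) = (447.03 − 3.7354) · e^(0.0879·13/12)
= 443.2946 · e^0.095225 = 443.2946 × 1.099906 = A$487.58

A$487.58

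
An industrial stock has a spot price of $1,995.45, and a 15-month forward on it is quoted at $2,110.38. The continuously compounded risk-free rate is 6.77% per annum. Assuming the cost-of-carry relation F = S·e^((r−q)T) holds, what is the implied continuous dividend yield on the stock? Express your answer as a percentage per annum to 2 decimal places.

From F = S·e^((r−q)T): (r − q) = ln(F/S)/T
ln(2110.38/1995.45) = ln(1.057596) = 0.055998
(r − q) = 0.055998 / (15/12) = 0.044798
q = r − ln(F/S)/T = 0.0677 − 0.044798 = 0.022902
q = 2.29%

2.29%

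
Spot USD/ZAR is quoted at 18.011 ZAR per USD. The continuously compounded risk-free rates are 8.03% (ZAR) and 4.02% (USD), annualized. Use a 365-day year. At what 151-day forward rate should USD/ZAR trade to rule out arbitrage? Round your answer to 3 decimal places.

F = S·e^((r_ZAR − r_USD)T) = 18.011 · e^((0.0803 − 0.0402) × 151/365)
= 18.011 · e^0.016589 = 18.011 × 1.016727
F = 18.312 ZAR per USD

18.312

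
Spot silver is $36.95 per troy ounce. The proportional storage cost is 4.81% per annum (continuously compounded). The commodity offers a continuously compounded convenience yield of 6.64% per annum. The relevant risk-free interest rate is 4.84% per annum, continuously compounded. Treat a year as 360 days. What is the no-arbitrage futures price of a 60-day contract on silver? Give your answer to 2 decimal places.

$37.14 per troy ounce

Net carry = r + u − y = 0.0484 + 0.0481 − 0.0664 = 0.0301
F = S·e^((r+u−y)T) = 36.95 · e^(0.0301 × 60/360) = 36.95 · e^0.005017
= 36.95 × 1.005030 = $37.14 per troy ounce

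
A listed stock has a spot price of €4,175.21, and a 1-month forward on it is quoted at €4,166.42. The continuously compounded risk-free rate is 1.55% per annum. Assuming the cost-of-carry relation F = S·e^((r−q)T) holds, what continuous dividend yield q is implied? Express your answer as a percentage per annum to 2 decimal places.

From F = S·e^((r−q)T): (r − q) = ln(F/S)/T
ln(4166.42/4175.21) = ln(0.997895) = -0.002107
(r − q) = -0.002107 / (1/12) = -0.025284
q = r − ln(F/S)/T = 0.0155 + 0.025284 = 0.040784
q = 4.08%

4.08%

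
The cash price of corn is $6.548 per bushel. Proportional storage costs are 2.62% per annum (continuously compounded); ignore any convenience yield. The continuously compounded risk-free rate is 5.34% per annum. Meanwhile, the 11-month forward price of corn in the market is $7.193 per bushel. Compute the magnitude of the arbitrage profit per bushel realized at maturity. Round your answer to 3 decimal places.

Fair forward: F* = S·e^(carry·T), with carry = (r + u) = 0.0534 + 0.0262 = 0.0796
F* = 6.548 · e^(0.0796 × 11/12) = 6.548 · e^0.072967 = 6.548 × 1.075695 = $7.0437
Market $7.193 > fair $7.0437: forward overpriced → cash-and-carry (buy spot, short the forward).
At maturity, profit = |F_mkt − F*| = |7.193 − 7.0437| = $0.149 per bushel

$0.149 per bushel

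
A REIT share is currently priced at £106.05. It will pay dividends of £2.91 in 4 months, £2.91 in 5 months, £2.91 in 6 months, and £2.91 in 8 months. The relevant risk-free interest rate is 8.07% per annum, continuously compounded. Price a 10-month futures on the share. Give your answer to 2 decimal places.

£101.45

PV(dividends) I = 2.91·e^(−0.0807·4/12) + 2.91·e^(−0.0807·5/12) + 2.91·e^(−0.0807·6/12) + 2.91·e^(−0.0807·8/12)
I = 2.8328 + 2.8138 + 2.7949 + 2.7576 = 11.1991
F = (S − I)·e^(rT) = (106.05 − 11.1991) · e^(0.0807·10/12)
= 94.8509 · e^0.067250 = 94.8509 × 1.069563 = £101.45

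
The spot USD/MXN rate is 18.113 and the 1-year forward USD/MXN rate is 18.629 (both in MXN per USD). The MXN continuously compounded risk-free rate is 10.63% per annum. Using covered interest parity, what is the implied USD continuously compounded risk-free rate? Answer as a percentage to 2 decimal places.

F = S·e^((r_MXN − r_USD)T) ⇒ r_USD = r_MXN − ln(F/S)/T
ln(18.629/18.113) = 0.028090; /(1) = 0.028090
r_USD = 0.1063 − 0.028090 = 0.078210
r_USD = 7.82%

7.82%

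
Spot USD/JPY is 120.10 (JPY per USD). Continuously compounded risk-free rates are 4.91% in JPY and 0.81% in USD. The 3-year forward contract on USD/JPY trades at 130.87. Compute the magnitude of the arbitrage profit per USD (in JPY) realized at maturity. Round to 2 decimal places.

4.95 per USD (in JPY)

Fair forward: F* = S·e^(carry·T), with carry = (r_JPY − r_USD) = 0.0491 − 0.0081 = 0.0410
F* = 120.10 · e^(0.0410 × 3) = 120.10 · e^0.123000 = 120.10 × 1.130884 = 135.8192
Market 130.87 < fair 135.8192: forward underpriced → reverse cash-and-carry (short spot, go long the forward).
At maturity, profit = |F_mkt − F*| = |130.87 − 135.8192| = 4.95 per USD (in JPY)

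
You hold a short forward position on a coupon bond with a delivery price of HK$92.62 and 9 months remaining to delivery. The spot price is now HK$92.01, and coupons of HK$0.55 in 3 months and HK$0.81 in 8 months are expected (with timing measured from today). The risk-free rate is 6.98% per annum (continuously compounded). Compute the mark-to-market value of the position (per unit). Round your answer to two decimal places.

PV(remaining coupons) I = 0.55·e^(−0.0698·3/12) + 0.81·e^(−0.0698·8/12) = 1.3137
Current forward F = (S − I)·e^(rT) = (92.01 − 1.3137)·e^(0.0698·9/12) = 90.6963 × 1.053744 = 95.5707
Value (long) = (F − K)·e^(−rT) = (95.5707 − 92.62) × 0.948997 = 2.8002
Short position value = −(long value) = -HK$2.80

-HK$2.80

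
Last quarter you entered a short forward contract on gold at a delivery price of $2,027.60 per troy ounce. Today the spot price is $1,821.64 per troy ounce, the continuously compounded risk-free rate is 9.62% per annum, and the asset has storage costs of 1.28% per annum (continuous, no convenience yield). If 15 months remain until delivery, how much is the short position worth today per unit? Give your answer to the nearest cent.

Current fair forward for the remaining 15 months: F = S·e^((r + u)·T), (r + u) = 0.0962 + 0.0128 = 0.1090
F = 1821.64 · e^(0.1090 × 15/12) = 1821.64 × 1.14596835 = 2087.5418
Value of long forward = (F − K)·e^(−rT) = (2087.5418 − 2027.60) · e^(−0.0962·15/12)
= 59.9418 × 0.88669873 = 53.15
Short position value = −(long value) = -$53.15

-$53.15 per troy ounce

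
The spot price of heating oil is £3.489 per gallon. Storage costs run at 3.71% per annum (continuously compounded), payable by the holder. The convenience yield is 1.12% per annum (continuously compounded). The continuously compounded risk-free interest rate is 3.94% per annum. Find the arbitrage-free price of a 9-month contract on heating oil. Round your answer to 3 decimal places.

£3.664 per gallon

Net carry = r + u − y = 0.0394 + 0.0371 − 0.0112 = 0.0653
F = S·e^((r+u−y)T) = 3.489 · e^(0.0653 × 9/12) = 3.489 · e^0.048975
= 3.489 × 1.050194 = £3.664 per gallon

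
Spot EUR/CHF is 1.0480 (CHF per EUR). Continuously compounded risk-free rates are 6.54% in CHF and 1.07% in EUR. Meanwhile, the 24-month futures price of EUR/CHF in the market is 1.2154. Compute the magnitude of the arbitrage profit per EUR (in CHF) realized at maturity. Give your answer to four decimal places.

0.0462 per EUR (in CHF)

Fair futures: F* = S·e^(carry·T), with carry = (r_CHF − r_EUR) = 0.0654 − 0.0107 = 0.0547
F* = 1.0480 · e^(0.0547 × 24/12) = 1.0480 · e^0.109400 = 1.0480 × 1.115609 = 1.1692
Market 1.2154 > fair 1.1692: forward overpriced → cash-and-carry (buy spot, short the forward).
At maturity, profit = |F_mkt − F*| = |1.2154 − 1.1692| = 0.0462 per EUR (in CHF)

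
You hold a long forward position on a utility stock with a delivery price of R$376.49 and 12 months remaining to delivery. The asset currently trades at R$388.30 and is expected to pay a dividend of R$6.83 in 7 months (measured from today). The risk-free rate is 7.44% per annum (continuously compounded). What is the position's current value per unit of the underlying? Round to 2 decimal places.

PV(remaining dividends) I = 6.83·e^(−0.0744·7/12) = 6.5399
Current forward F = (S − I)·e^(rT) = (388.30 − 6.5399)·e^(0.0744·12/12) = 381.7601 × 1.077238 = 411.2465
Value (long) = (F − K)·e^(−rT) = (411.2465 − 376.49) × 0.928300 = 32.2645
Value = R$32.26

R$32.26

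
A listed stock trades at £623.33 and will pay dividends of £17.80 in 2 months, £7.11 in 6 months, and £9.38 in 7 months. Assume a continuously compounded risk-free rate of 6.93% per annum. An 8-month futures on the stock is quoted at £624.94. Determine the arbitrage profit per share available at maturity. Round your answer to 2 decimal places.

£7.19 per share

PV(dividends) I = 17.80·e^(−0.0693·2/12) + 7.11·e^(−0.0693·6/12) + 9.38·e^(−0.0693·7/12) = 33.4718
Fair futures F* = (S − I)·e^(rT) = (623.33 − 33.4718)·e^0.046200 = 589.8582 × 1.047284 = 617.7491
Market £624.94 > fair 617.7491: forward overpriced → cash-and-carry (borrow at r, buy the stock and collect the dividends, short the forward).
Profit at T = |F_mkt − F*| = |624.94 − 617.7491| = £7.19 per share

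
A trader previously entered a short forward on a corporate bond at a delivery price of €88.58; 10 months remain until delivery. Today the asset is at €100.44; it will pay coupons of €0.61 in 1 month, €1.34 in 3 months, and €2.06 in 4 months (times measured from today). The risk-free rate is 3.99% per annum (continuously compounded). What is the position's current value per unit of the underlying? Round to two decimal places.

-€10.79

PV(remaining coupons) I = 0.61·e^(−0.0399·1/12) + 1.34·e^(−0.0399·3/12) + 2.06·e^(−0.0399·4/12) = 3.9675
Current forward F = (S − I)·e^(rT) = (100.44 − 3.9675)·e^(0.0399·10/12) = 96.4725 × 1.033809 = 99.7341
Value (long) = (F − K)·e^(−rT) = (99.7341 − 88.58) × 0.967297 = 10.7893
Short position value = −(long value) = -€10.79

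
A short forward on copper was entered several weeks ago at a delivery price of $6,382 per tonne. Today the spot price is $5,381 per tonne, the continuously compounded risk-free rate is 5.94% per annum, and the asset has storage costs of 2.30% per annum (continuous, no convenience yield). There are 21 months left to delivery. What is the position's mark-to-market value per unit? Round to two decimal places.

$149.90 per tonne

Current fair forward for the remaining 21 months: F = S·e^((r + u)·T), (r + u) = 0.0594 + 0.0230 = 0.0824
F = 5381 · e^(0.0824 × 21/12) = 5381 × 1.15511511 = 6215.6744
Value of long forward = (F − K)·e^(−rT) = (6215.6744 − 6382) · e^(−0.0594·21/12)
= -166.3256 × 0.90127036 = -149.90
Short position value = −(long value) = $149.90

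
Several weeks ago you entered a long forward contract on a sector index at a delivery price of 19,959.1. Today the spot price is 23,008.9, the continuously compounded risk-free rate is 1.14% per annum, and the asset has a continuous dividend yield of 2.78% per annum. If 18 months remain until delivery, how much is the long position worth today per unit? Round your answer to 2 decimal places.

Current fair forward for the remaining 18 months: F = S·e^((r − q)·T), (r − q) = 0.0114 − 0.0278 = -0.0164
F = 23008.9 · e^(-0.0164 × 18/12) = 23008.9 × 0.97570011 = 22449.7863
Value of long forward = (F − K)·e^(−rT) = (22449.7863 − 19959.1) · e^(−0.0114·18/12)
= 2490.6863 × 0.98304538 = 2448.46

2448.46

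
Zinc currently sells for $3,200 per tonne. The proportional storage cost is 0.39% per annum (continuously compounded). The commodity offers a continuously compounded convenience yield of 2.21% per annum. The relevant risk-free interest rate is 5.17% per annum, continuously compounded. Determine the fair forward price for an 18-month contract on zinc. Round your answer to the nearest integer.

Net carry = r + u − y = 0.0517 + 0.0039 − 0.0221 = 0.0335
F = S·e^((r+u−y)T) = 3200 · e^(0.0335 × 18/12) = 3200 · e^0.050250
= 3200 × 1.051534 = $3,365 per tonne

$3,365 per tonne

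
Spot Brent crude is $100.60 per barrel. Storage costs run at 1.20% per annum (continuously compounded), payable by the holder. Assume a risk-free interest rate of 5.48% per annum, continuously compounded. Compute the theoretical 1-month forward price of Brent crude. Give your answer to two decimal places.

Net carry = r + u − y = 0.0548 + 0.0120 − 0.0000 = 0.0668
F = S·e^((r+u−y)T) = 100.60 · e^(0.0668 × 1/12) = 100.60 · e^0.005567
= 100.60 × 1.005583 = $101.16 per barrel

$101.16 per barrel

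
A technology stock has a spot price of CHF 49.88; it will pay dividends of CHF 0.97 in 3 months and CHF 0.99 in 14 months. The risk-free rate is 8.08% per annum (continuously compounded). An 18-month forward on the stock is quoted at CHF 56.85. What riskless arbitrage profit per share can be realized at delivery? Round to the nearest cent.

CHF 2.63 per share

PV(dividends) I = 0.97·e^(−0.0808·3/12) + 0.99·e^(−0.0808·14/12) = 1.8515
Fair forward F* = (S − I)·e^(rT) = (49.88 − 1.8515)·e^0.121200 = 48.0285 × 1.128851 = 54.2170
Market CHF 56.85 > fair 54.2170: forward overpriced → cash-and-carry (borrow at r, buy the stock and collect the dividends, short the forward).
Profit at T = |F_mkt − F*| = |56.85 − 54.2170| = CHF 2.63 per share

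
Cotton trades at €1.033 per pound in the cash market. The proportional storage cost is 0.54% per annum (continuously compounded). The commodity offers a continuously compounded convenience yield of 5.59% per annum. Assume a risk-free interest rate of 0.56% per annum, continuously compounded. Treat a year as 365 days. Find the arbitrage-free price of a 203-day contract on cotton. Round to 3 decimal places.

€1.008 per pound

Net carry = r + u − y = 0.0056 + 0.0054 − 0.0559 = -0.0449
F = S·e^((r+u−y)T) = 1.033 · e^(-0.0449 × 203/365) = 1.033 · e^-0.024972
= 1.033 × 0.975337 = €1.008 per pound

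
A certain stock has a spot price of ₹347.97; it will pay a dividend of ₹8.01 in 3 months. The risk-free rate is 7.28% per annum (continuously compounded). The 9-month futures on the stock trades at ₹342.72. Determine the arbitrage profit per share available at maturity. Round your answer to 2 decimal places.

₹16.47 per share

PV(dividends) I = 8.01·e^(−0.0728·3/12) = 7.8655
Fair futures F* = (S − I)·e^(rT) = (347.97 − 7.8655)·e^0.054600 = 340.1045 × 1.056118 = 359.1905
Market ₹342.72 < fair 359.1905: forward underpriced → reverse cash-and-carry (short the stock, invest proceeds at r, pay the dividends, go long the forward).
Profit at T = |F_mkt − F*| = |342.72 − 359.1905| = ₹16.47 per share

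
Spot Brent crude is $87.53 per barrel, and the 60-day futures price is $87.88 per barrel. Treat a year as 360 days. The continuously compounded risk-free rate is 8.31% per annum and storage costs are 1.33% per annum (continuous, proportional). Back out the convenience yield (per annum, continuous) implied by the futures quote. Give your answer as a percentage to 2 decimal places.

F = S·e^((r+u−y)T) ⇒ (r+u−y) = ln(F/S)/T
ln(87.88/87.53) = 0.003991; /T ⇒ 0.023946
y = r + u − ln(F/S)/T = 0.0831 + 0.0133 − 0.023946 = 0.072454
y = 7.25%

7.25%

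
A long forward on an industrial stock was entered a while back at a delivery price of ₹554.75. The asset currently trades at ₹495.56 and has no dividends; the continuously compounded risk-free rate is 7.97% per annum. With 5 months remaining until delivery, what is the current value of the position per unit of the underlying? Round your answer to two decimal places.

-₹41.07

Current fair forward for the remaining 5 months: F = S·e^(r·T), r = 0.0797
F = 495.56 · e^(0.0797 × 5/12) = 495.56 × 1.033766 = 512.2931
Value of long forward = (F − K)·e^(−rT) = (512.2931 − 554.75) · e^(−0.0797·5/12)
= -42.4569 × 0.967337 = -41.07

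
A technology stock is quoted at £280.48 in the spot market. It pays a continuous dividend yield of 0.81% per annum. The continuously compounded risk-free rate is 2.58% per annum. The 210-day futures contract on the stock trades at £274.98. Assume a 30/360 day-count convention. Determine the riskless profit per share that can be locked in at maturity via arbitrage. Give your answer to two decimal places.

£8.41 per share

Fair futures: F* = S·e^(carry·T), with carry = (r − q) = 0.0258 − 0.0081 = 0.0177
F* = 280.48 · e^(0.0177 × 210/360) = 280.48 · e^0.010325 = 280.48 × 1.010378 = £283.3908
Market £274.98 < fair £283.3908: forward underpriced → reverse cash-and-carry (short spot, go long the forward).
At maturity, profit = |F_mkt − F*| = |274.98 − 283.3908| = £8.41 per share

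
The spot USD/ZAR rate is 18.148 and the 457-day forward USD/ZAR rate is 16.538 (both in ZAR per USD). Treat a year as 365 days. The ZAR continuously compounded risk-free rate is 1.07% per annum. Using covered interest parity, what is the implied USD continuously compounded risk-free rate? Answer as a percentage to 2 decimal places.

8.49%

F = S·e^((r_ZAR − r_USD)T) ⇒ r_USD = r_ZAR − ln(F/S)/T
ln(16.538/18.148) = -0.092900; /(457/365) = -0.074198
r_USD = 0.0107 + 0.074198 = 0.084898
r_USD = 8.49%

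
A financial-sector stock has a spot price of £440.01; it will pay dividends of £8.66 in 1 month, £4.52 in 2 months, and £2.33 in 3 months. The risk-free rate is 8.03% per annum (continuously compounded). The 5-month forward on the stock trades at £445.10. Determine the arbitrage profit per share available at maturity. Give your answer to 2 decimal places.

£5.99 per share

PV(dividends) I = 8.66·e^(−0.0803·1/12) + 4.52·e^(−0.0803·2/12) + 2.33·e^(−0.0803·3/12) = 15.3458
Fair forward F* = (S − I)·e^(rT) = (440.01 − 15.3458)·e^0.033458 = 424.6642 × 1.034024 = 439.1130
Market £445.10 > fair 439.1130: forward overpriced → cash-and-carry (borrow at r, buy the stock and collect the dividends, short the forward).
Profit at T = |F_mkt − F*| = |445.10 − 439.1130| = £5.99 per share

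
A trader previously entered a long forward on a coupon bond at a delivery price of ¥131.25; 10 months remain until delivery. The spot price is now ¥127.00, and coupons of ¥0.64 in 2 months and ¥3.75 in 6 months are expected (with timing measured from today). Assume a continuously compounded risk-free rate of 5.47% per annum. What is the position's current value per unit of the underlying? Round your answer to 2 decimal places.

-¥2.68

PV(remaining coupons) I = 0.64·e^(−0.0547·2/12) + 3.75·e^(−0.0547·6/12) = 4.2830
Current forward F = (S − I)·e^(rT) = (127.00 − 4.2830)·e^(0.0547·10/12) = 122.7170 × 1.046638 = 128.4403
Value (long) = (F − K)·e^(−rT) = (128.4403 − 131.25) × 0.955440 = -2.6845
Value = -¥2.68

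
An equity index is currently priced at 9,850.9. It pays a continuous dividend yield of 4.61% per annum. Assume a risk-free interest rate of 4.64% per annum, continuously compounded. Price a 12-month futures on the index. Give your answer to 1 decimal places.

F = S·e^((r − q)T) = 9850.9 · e^((0.0464 − 0.0461) × 12/12)
= 9850.9 · e^0.000300 = 9850.9 × 1.000300
F = 9,853.9

9,853.9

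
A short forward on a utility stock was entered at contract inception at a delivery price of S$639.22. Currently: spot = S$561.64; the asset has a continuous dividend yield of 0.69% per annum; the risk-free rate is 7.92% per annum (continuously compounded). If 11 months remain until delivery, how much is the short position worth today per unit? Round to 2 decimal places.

S$36.36

Current fair forward for the remaining 11 months: F = S·e^((r − q)·T), (r − q) = 0.0792 − 0.0069 = 0.0723
F = 561.64 · e^(0.0723 × 11/12) = 561.64 × 1.068521 = 600.1241
Value of long forward = (F − K)·e^(−rT) = (600.1241 − 639.22) · e^(−0.0792·11/12)
= -39.0959 × 0.929973 = -36.36
Short position value = −(long value) = S$36.36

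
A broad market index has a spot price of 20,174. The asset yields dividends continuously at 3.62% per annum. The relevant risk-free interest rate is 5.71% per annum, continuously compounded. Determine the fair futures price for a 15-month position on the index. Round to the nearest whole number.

F = S·e^((r − q)T) = 20174 · e^((0.0571 − 0.0362) × 15/12)
= 20174 · e^0.026125 = 20174 × 1.026469
F = 20,708

20,708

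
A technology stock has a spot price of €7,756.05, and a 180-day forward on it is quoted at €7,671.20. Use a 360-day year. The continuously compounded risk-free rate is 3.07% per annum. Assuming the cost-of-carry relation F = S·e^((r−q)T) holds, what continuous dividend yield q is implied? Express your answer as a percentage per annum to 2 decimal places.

From F = S·e^((r−q)T): (r − q) = ln(F/S)/T
ln(7671.20/7756.05) = ln(0.989060) = -0.011000
(r − q) = -0.011000 / (180/360) = -0.022000
q = r − ln(F/S)/T = 0.0307 + 0.022000 = 0.052700
q = 5.27%

5.27%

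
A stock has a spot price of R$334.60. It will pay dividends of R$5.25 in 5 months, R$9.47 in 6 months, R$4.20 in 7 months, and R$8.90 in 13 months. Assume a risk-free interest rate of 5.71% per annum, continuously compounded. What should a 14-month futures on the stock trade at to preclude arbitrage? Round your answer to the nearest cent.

PV(dividends) I = 5.25·e^(−0.0571·5/12) + 9.47·e^(−0.0571·6/12) + 4.20·e^(−0.0571·7/12) + 8.90·e^(−0.0571·13/12)
I = 5.1266 + 9.2035 + 4.0624 + 8.3661 = 26.7586
F = (S − I)·e^(rT) = (334.60 − 26.7586) · e^(0.0571·14/12)
= 307.8414 · e^0.066617 = 307.8414 × 1.068886 = R$329.05

R$329.05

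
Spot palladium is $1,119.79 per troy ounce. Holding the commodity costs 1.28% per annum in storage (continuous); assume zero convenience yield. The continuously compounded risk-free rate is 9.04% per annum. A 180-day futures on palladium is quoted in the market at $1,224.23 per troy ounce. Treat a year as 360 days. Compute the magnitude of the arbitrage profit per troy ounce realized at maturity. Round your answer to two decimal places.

$45.14 per troy ounce

Fair futures: F* = S·e^(carry·T), with carry = (r + u) = 0.0904 + 0.0128 = 0.1032
F* = 1119.79 · e^(0.1032 × 180/360) = 1119.79 · e^0.05160000 = 1119.79 × 1.05295448 = $1179.0879
Market $1224.23 > fair $1179.0879: forward overpriced → cash-and-carry (buy spot, short the forward).
At maturity, profit = |F_mkt − F*| = |1224.23 − 1179.0879| = $45.14 per troy ounce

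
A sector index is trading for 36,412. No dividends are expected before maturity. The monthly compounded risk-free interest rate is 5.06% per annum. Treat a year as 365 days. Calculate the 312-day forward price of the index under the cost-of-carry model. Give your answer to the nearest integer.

F = S · (1+r/12)^(12T)
= 36412 × 1.044107
F = 38,018

38,018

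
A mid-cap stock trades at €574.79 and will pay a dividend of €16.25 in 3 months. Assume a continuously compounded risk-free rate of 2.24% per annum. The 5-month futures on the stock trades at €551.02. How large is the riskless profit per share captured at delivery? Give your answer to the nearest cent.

PV(dividends) I = 16.25·e^(−0.0224·3/12) = 16.1593
Fair futures F* = (S − I)·e^(rT) = (574.79 − 16.1593)·e^0.009333 = 558.6307 × 1.009377 = 563.8690
Market €551.02 < fair 563.8690: forward underpriced → reverse cash-and-carry (short the stock, invest proceeds at r, pay the dividends, go long the forward).
Profit at T = |F_mkt − F*| = |551.02 − 563.8690| = €12.85 per share

€12.85 per share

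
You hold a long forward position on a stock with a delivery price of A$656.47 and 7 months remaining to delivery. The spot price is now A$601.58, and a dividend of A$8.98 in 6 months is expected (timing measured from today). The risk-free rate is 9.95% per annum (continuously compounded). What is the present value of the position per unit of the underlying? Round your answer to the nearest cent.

PV(remaining dividends) I = 8.98·e^(−0.0995·6/12) = 8.5442
Current forward F = (S − I)·e^(rT) = (601.58 − 8.5442)·e^(0.0995·7/12) = 593.0358 × 1.059759 = 628.4750
Value (long) = (F − K)·e^(−rT) = (628.4750 − 656.47) × 0.943611 = -26.4164
Value = -A$26.42

-A$26.42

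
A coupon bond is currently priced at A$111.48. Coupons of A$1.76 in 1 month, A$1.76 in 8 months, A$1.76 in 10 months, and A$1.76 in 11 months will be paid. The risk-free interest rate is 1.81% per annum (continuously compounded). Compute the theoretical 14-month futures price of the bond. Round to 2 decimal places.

PV(coupons) I = 1.76·e^(−0.0181·1/12) + 1.76·e^(−0.0181·8/12) + 1.76·e^(−0.0181·10/12) + 1.76·e^(−0.0181·11/12)
I = 1.7573 + 1.7389 + 1.7337 + 1.7310 = 6.9609
F = (S − I)·e^(rT) = (111.48 − 6.9609) · e^(0.0181·14/12)
= 104.5191 · e^0.021117 = 104.5191 × 1.021342 = A$106.75

A$106.75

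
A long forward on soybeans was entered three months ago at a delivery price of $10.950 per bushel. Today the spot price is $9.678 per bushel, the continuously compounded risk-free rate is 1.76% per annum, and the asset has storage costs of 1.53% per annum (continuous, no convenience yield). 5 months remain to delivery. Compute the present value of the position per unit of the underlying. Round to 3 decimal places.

Current fair forward for the remaining 5 months: F = S·e^((r + u)·T), (r + u) = 0.0176 + 0.0153 = 0.0329
F = 9.678 · e^(0.0329 × 5/12) = 9.678 × 1.013803 = 9.8116
Value of long forward = (F − K)·e^(−rT) = (9.8116 − 10.950) · e^(−0.0176·5/12)
= -1.1384 × 0.992693 = -1.130

-$1.130 per bushel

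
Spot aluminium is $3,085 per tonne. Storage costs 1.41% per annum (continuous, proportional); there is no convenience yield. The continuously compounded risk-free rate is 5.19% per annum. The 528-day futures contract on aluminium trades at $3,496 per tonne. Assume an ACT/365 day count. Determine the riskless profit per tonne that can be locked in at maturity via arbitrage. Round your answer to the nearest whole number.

Fair futures: F* = S·e^(carry·T), with carry = (r + u) = 0.0519 + 0.0141 = 0.0660
F* = 3085 · e^(0.0660 × 528/365) = 3085 · e^0.095474 = 3085 × 1.100180 = $3394.0553
Market $3496 > fair $3394.0553: forward overpriced → cash-and-carry (buy spot, short the forward).
At maturity, profit = |F_mkt − F*| = |3496 − 3394.0553| = $102 per tonne

$102 per tonne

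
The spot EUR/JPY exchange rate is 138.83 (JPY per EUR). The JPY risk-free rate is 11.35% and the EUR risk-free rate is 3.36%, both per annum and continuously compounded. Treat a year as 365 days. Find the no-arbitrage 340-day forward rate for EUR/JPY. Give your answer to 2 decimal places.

F = S·e^((r_JPY − r_EUR)T) = 138.83 · e^((0.1135 − 0.0336) × 340/365)
= 138.83 · e^0.074427 = 138.83 × 1.077267
F = 149.56 JPY per EUR

149.56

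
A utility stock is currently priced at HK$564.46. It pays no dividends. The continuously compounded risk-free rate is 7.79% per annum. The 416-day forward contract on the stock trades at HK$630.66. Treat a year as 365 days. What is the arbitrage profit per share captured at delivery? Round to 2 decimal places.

Fair forward: F* = S·e^(carry·T), with carry = r = 0.0779
F* = 564.46 · e^(0.0779 × 416/365) = 564.46 · e^0.088785 = 564.46 × 1.092846 = HK$616.8679
Market HK$630.66 > fair HK$616.8679: forward overpriced → cash-and-carry (buy spot, short the forward).
At maturity, profit = |F_mkt − F*| = |630.66 − 616.8679| = HK$13.79 per share

HK$13.79 per share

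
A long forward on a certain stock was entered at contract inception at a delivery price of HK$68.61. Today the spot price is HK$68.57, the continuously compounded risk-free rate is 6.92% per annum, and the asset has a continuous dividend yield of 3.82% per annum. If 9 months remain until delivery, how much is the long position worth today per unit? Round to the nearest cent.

Current fair forward for the remaining 9 months: F = S·e^((r − q)·T), (r − q) = 0.0692 − 0.0382 = 0.0310
F = 68.57 · e^(0.0310 × 9/12) = 68.57 × 1.023522 = 70.1829
Value of long forward = (F − K)·e^(−rT) = (70.1829 − 68.61) · e^(−0.0692·9/12)
= 1.5729 × 0.949424 = 1.49

HK$1.49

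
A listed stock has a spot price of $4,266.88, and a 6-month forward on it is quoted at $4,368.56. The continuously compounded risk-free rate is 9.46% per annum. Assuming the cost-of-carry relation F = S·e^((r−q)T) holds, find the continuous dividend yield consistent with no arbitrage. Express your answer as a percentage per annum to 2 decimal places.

4.75%

From F = S·e^((r−q)T): (r − q) = ln(F/S)/T
ln(4368.56/4266.88) = ln(1.023830) = 0.023550
(r − q) = 0.023550 / (6/12) = 0.047100
q = r − ln(F/S)/T = 0.0946 − 0.047100 = 0.047500
q = 4.75%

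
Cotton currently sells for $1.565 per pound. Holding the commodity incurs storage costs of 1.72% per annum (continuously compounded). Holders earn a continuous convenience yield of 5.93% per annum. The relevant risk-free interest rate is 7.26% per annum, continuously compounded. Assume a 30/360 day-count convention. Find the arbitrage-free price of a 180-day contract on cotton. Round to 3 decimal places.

Net carry = r + u − y = 0.0726 + 0.0172 − 0.0593 = 0.0305
F = S·e^((r+u−y)T) = 1.565 · e^(0.0305 × 180/360) = 1.565 · e^0.015250
= 1.565 × 1.015367 = $1.589 per pound

$1.589 per pound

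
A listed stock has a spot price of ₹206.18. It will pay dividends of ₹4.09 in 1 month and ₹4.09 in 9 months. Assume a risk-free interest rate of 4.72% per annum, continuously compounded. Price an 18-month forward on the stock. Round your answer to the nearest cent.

₹212.70

PV(dividends) I = 4.09·e^(−0.0472·1/12) + 4.09·e^(−0.0472·9/12)
I = 4.0739 + 3.9477 = 8.0216
F = (S − I)·e^(rT) = (206.18 − 8.0216) · e^(0.0472·18/12)
= 198.1584 · e^0.070800 = 198.1584 × 1.073367 = ₹212.70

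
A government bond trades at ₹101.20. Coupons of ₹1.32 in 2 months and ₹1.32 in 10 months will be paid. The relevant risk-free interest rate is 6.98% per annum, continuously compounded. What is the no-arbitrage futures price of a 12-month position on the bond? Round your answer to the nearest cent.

₹105.78

PV(coupons) I = 1.32·e^(−0.0698·2/12) + 1.32·e^(−0.0698·10/12)
I = 1.3047 + 1.2454 = 2.5501
F = (S − I)·e^(rT) = (101.20 − 2.5501) · e^(0.0698·12/12)
= 98.6499 · e^0.069800 = 98.6499 × 1.072294 = ₹105.78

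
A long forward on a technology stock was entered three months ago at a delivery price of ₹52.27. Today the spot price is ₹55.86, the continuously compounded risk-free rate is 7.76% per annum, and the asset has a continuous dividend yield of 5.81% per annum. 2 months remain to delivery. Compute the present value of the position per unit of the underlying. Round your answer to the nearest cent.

Current fair forward for the remaining 2 months: F = S·e^((r − q)·T), (r − q) = 0.0776 − 0.0581 = 0.0195
F = 55.86 · e^(0.0195 × 2/12) = 55.86 × 1.003255 = 56.0418
Value of long forward = (F − K)·e^(−rT) = (56.0418 − 52.27) · e^(−0.0776·2/12)
= 3.7718 × 0.987150 = 3.72

₹3.72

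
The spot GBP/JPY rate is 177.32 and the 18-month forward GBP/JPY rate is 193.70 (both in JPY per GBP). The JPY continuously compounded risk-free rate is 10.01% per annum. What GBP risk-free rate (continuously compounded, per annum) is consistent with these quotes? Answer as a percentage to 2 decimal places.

F = S·e^((r_JPY − r_GBP)T) ⇒ r_GBP = r_JPY − ln(F/S)/T
ln(193.70/177.32) = 0.088355; /(18/12) = 0.058903
r_GBP = 0.1001 − 0.058903 = 0.041197
r_GBP = 4.12%

4.12%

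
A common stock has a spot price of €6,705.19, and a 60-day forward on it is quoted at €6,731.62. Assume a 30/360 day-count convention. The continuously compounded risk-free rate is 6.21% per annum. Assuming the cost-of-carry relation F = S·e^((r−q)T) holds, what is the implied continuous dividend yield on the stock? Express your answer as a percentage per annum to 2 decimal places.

From F = S·e^((r−q)T): (r − q) = ln(F/S)/T
ln(6731.62/6705.19) = ln(1.003942) = 0.003934
(r − q) = 0.003934 / (60/360) = 0.023604
q = r − ln(F/S)/T = 0.0621 − 0.023604 = 0.038496
q = 3.85%

3.85%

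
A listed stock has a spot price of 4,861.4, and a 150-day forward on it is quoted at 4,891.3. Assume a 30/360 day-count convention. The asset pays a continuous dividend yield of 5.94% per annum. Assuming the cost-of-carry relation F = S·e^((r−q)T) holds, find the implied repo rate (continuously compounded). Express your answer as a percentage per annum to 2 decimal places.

7.41%

From F = S·e^((r−q)T): (r − q) = ln(F/S)/T
ln(4891.3/4861.4) = ln(1.006150) = 0.006131
(r − q) = 0.006131 / (150/360) = 0.014714
r = ln(F/S)/T + q = 0.014714 + 0.0594 = 0.074114
r = 7.41%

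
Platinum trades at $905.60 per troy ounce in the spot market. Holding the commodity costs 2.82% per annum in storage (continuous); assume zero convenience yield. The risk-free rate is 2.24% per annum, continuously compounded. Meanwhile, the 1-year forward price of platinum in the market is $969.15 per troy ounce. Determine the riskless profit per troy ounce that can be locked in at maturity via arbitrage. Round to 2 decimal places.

Fair forward: F* = S·e^(carry·T), with carry = (r + u) = 0.0224 + 0.0282 = 0.0506
F* = 905.60 · e^(0.0506 × 1) = 905.60 · e^0.050600 = 905.60 × 1.051902 = $952.6025
Market $969.15 > fair $952.6025: forward overpriced → cash-and-carry (buy spot, short the forward).
At maturity, profit = |F_mkt − F*| = |969.15 − 952.6025| = $16.55 per troy ounce

$16.55 per troy ounce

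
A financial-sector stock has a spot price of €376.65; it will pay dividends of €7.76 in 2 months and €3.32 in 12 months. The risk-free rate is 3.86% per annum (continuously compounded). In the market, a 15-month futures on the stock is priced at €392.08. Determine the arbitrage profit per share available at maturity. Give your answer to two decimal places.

€8.25 per share

PV(dividends) I = 7.76·e^(−0.0386·2/12) + 3.32·e^(−0.0386·12/12) = 10.9045
Fair futures F* = (S − I)·e^(rT) = (376.65 − 10.9045)·e^0.048250 = 365.7455 × 1.049433 = 383.8254
Market €392.08 > fair 383.8254: forward overpriced → cash-and-carry (borrow at r, buy the stock and collect the dividends, short the forward).
Profit at T = |F_mkt − F*| = |392.08 − 383.8254| = €8.25 per share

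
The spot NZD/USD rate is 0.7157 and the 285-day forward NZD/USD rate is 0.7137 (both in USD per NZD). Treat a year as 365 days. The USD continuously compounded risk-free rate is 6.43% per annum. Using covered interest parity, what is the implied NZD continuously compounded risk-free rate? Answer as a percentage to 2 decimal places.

6.79%

F = S·e^((r_USD − r_NZD)T) ⇒ r_NZD = r_USD − ln(F/S)/T
ln(0.7137/0.7157) = -0.002798; /(285/365) = -0.003583
r_NZD = 0.0643 + 0.003583 = 0.067883
r_NZD = 6.79%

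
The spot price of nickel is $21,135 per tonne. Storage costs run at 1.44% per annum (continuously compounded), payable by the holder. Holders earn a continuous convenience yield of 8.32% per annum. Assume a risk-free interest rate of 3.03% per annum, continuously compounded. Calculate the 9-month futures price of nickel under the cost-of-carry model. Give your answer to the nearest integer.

$20,533 per tonne

Net carry = r + u − y = 0.0303 + 0.0144 − 0.0832 = -0.0385
F = S·e^((r+u−y)T) = 21135 · e^(-0.0385 × 9/12) = 21135 · e^-0.028875
= 21135 × 0.971538 = $20,533 per tonne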